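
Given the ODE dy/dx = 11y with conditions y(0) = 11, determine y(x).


General solution of y' = 11y is y = Ce^(11x).
Apply y(0) = 11: C = 11.
Particular solution: y = 11e^(11x).


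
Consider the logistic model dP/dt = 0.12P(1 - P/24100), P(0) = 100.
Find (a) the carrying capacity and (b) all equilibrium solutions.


Logistic ODE dP/dt = 0.12P(1 - P/24100) has equilibria where dP/dt = 0, i.e. P = 0 or P = 24100.
The coefficient (1 - P/K) = 0 when P = K, identifying K = 24100 as the carrying capacity.
(a) K = 24100; (b) equilibria P = 0 and P = 24100.


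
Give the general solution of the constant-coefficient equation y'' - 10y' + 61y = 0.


Characteristic equation: r² - 10r + 61 = 0.
Discriminant is negative; roots r = 5 ± 6i (complex conjugate pair).
General solution uses e^(α x)(C₁ cos(β x) + C₂ sin(β x)): y = e^(5x)(C₁cos(6x) + C₂sin(6x)).


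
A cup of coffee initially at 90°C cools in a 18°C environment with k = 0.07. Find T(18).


Newton's law: dT/dt = -k(T - T_a) has solution T(t) = T_a + (T₀ - T_a)e^(-kt).
Plug in T_a = 18, T₀ = 90, k = 0.07, t = 18: T(18) = 18 + (72)e^(-1.26) ≈ 38.4°C.


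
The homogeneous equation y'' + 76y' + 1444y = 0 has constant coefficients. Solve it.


Characteristic equation: r² + 76r + 1444 = 0, i.e. (r + 38)² = 0.
Repeated root r = -38; include an x factor for the second linearly independent solution.
General solution: y = (C₁ + C₂x)e^(-38x).


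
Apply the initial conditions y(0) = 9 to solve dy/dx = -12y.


General solution of y' = -12y is y = Ce^(-12x).
Apply y(0) = 9: C = 9.
Particular solution: y = 9e^(-12x).


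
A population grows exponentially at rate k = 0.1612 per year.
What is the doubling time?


Exponential growth: P(t) = P₀ e^(0.1612t). Set P(t)/P₀ = 2: e^(0.1612t) = 2.
Solve: t = ln(2)/0.1612 ≈ 4.30 years.


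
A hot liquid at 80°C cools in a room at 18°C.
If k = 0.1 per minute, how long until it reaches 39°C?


From T(t) = T_a + (T₀ - T_a)e^(-kt), set T(t) = 39:
(39 - 18) / (80 - 18) = e^(-0.1t), so t = -ln(0.339)/0.1 ≈ 10.8 minutes.


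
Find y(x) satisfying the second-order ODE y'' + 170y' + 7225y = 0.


Characteristic equation: r² + 170r + 7225 = 0, i.e. (r + 85)² = 0.
Repeated root r = -85; include an x factor for the second linearly independent solution.
General solution: y = (C₁ + C₂x)e^(-85x).


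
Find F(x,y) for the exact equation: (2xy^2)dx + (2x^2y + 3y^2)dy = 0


Check exactness: ∂M/∂y = 4xy and ∂N/∂x = 4xy; equal, so the equation is exact.
Integrate M with respect to x (treating y as constant): ∫M dx = x^2y^2 + h(y).
Differentiate w.r.t. y and set equal to N: the x-dependent terms already match, leaving h'(y) = 3y^2. Integrate: h(y) = y^3.
So F(x,y) = x^2y^2 + y^3.
General solution: x^2y^2 + y^3 = C.


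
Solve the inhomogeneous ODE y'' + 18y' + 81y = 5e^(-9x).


Characteristic polynomial (r + 9)² = 0; repeated root r = -9.
y_h = (C₁ + C₂x)e^(-9x). Forcing matches the repeated root (resonance), so try y_p = Ax² e^(-9x).
Substitute and solve for A: 2A = 5, so A = 5/2.
General solution: y = (C₁ + C₂x + (5/2)x²)e^(-9x).


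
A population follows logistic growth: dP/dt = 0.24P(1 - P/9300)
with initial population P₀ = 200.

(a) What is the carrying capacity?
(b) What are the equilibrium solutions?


Logistic ODE dP/dt = 0.24P(1 - P/9300) has equilibria where dP/dt = 0, i.e. P = 0 or P = 9300.
The coefficient (1 - P/K) = 0 when P = K, identifying K = 9300 as the carrying capacity.
(a) K = 9300; (b) equilibria P = 0 and P = 9300.


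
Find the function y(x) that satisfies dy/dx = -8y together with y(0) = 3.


General solution of y' = -8y is y = Ce^(-8x).
Apply y(0) = 3: C = 3.
Particular solution: y = 3e^(-8x).


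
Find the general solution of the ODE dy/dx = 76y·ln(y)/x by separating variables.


Separate: dy/[y ln(y)] = 76 dx/x.
Substitute u = ln(y): du/u = 76 dx/x.
Integrate: ln|ln(y)| = 76ln|x| + C₀, hence ln(y) = C·x^76.


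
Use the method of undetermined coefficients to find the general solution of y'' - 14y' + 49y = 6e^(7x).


Characteristic polynomial (r - 7)² = 0; repeated root r = 7.
y_h = (C₁ + C₂x)e^(7x). Forcing matches the repeated root (resonance), so try y_p = Ax² e^(7x).
Substitute and solve for A: 2A = 6, so A = 3.
General solution: y = (C₁ + C₂x + 3x²)e^(7x).


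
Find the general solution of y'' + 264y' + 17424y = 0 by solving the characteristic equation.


Characteristic equation: r² + 264r + 17424 = 0, i.e. (r + 132)² = 0.
Repeated root r = -132; include an x factor for the second linearly independent solution.
General solution: y = (C₁ + C₂x)e^(-132x).


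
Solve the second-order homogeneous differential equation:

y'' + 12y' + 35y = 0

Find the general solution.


Characteristic equation: r² + 12r + 35 = 0.
Factor: (r + 7)(r + 5) = 0 ⇒ r = -7, -5 (distinct real).
General solution: y = C₁e^(-7x) + C₂e^(-5x).


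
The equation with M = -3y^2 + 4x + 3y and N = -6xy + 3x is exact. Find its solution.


Check exactness: ∂M/∂y = -6y + 3 and ∂N/∂x = -6y + 3; equal, so the equation is exact.
Integrate M with respect to x (treating y as constant): ∫M dx = -3xy^2 + 2x^2 + 3xy + h(y).
Differentiate w.r.t. y and set equal to N: all terms match, so h'(y) = 0 and h is a constant absorbed into C.
General solution: -3xy^2 + 2x^2 + 3xy = C.


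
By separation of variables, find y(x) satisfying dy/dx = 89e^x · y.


Separate variables: dy/y = 89e^x dx.
Integrate: ln|y| = 89e^x + C₀.
Exponentiate: y = Ce^(89e^x).


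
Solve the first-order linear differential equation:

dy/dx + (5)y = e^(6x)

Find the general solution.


P(x) = 5 ⇒ μ = e^(5x).
(μ y)' = e^(11x) ⇒ μ y = e^(11x)/11 + C.
Divide by μ: y = (1/11)e^(6x) + Ce^(-5x).


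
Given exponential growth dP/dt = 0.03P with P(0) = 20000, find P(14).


The ODE dP/dt = 0.03P has solution P(t) = P(0)e^(0.03t).
Substitute P(0) = 20000 and t = 14: P(14) = 20000 e^(0.42) ≈ 30439.


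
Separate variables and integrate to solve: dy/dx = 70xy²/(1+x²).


Separate: dy/y² = 70x/(1+x²) dx.
Integrate LHS: ∫ dy/y² = -1/y.
Integrate RHS via u = 1+x²: 35ln(1+x²) + C.
Result: -1/y = 35ln(1+x²) + C.


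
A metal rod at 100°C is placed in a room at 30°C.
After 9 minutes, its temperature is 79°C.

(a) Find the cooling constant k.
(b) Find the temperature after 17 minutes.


Newton's law: T(t) = T_a + (T₀ - T_a)e^(-kt).
(a) Use T(9) = 79: (79 - 30)/(100 - 30) = e^(-k·9), so k = -ln(0.700)/9 ≈ 0.0396.
(b) Apply k to t = 17: T(17) = 30 + (70)e^(-0.674) ≈ 65.7°C.


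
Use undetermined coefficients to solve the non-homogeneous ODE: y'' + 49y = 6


Homogeneous part: r² + 49 = 0 ⇒ r = ±7i, so y_h = C₁cos(7x) + C₂sin(7x).
Try constant y_p = A; plug in: 49A = 6 ⇒ A = 6/49.
General solution: y = C₁cos(7x) + C₂sin(7x) + 6/49.


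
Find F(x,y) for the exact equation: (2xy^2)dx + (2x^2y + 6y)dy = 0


Check exactness: ∂M/∂y = 4xy and ∂N/∂x = 4xy; equal, so the equation is exact.
Integrate M with respect to x (treating y as constant): ∫M dx = x^2y^2 + h(y).
Differentiate w.r.t. y and set equal to N: the x-dependent terms already match, leaving h'(y) = 6y. Integrate: h(y) = 3y^2.
So F(x,y) = x^2y^2 + 3y^2.
General solution: x^2y^2 + 3y^2 = C.


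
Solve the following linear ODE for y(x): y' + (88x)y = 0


P(x) = 88x ⇒ μ = e^(44x²).
Q(x) = 0 so μ y is constant: y = Ce^(-44x²).


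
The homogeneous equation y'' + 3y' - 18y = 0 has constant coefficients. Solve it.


Characteristic equation: r² + 3r - 18 = 0.
Factor: (r + 6)(r - 3) = 0 ⇒ r = -6, 3 (distinct real).
General solution: y = C₁e^(-6x) + C₂e^(3x).


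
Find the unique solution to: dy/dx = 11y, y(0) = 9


General solution of y' = 11y is y = Ce^(11x).
Apply y(0) = 9: C = 9.
Particular solution: y = 9e^(11x).


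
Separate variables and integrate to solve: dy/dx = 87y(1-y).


Separate: dy/[y(1-y)] = 87 dx.
Partial fractions: 1/[y(1-y)] = 1/y + 1/(1-y).
Integrate: ln|y/(1-y)| = 87x + C₀.
Solve for y: y = 1/(1 + Ce^(-87x)).


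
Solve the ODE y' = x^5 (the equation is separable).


Integrate both sides with respect to x: y = ∫ x^5 dx = (1/6)x^6 + C.


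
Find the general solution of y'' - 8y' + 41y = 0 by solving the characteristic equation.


Characteristic equation: r² - 8r + 41 = 0.
Discriminant is negative; roots r = 4 ± 5i (complex conjugate pair).
General solution uses e^(α x)(C₁ cos(β x) + C₂ sin(β x)): y = e^(4x)(C₁cos(5x) + C₂sin(5x)).


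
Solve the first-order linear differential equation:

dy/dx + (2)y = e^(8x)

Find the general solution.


P(x) = 2 ⇒ μ = e^(2x).
(μ y)' = e^(10x) ⇒ μ y = e^(10x)/10 + C.
Divide by μ: y = (1/10)e^(8x) + Ce^(-2x).


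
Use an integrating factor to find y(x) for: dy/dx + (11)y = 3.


P(x) = 11, Q(x) = 3; integrating factor μ = e^(11x).
(μ y)' = 3e^(11x) ⇒ μ y = (3/11)e^(11x) + C.
Divide by μ: y = 3/11 + Ce^(-11x).


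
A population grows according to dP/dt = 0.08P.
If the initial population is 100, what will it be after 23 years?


The ODE dP/dt = 0.08P has solution P(t) = P(0)e^(0.08t).
Substitute P(0) = 100 and t = 23: P(23) = 100 e^(1.84) ≈ 630.


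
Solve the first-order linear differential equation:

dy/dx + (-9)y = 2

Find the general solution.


P(x) = -9 ⇒ μ = e^(-9x).
(μ y)' = 2e^(-9x) ⇒ μ y = -(2/9)e^(-9x) + C.
Divide by μ: y = -2/9 + Ce^(9x).


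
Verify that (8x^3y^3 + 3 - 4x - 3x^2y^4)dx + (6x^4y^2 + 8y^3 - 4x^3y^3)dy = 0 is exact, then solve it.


Check exactness: ∂M/∂y = 24x^3y^2 - 12x^2y^3 and ∂N/∂x = 24x^3y^2 - 12x^2y^3; equal, so the equation is exact.
Integrate M with respect to x (treating y as constant): ∫M dx = 2x^4y^3 + 3x - 2x^2 - x^3y^4 + h(y).
Differentiate w.r.t. y and set equal to N: the x-dependent terms already match, leaving h'(y) = 8y^3. Integrate: h(y) = 2y^4.
So F(x,y) = 2x^4y^3 + 3x - 2x^2 + 2y^4 - x^3y^4.
General solution: 2x^4y^3 + 3x - 2x^2 + 2y^4 - x^3y^4 = C.


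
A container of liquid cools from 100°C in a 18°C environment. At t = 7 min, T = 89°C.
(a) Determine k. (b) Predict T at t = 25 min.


Newton's law: T(t) = T_a + (T₀ - T_a)e^(-kt).
(a) Use T(7) = 89: (89 - 18)/(100 - 18) = e^(-k·7), so k = -ln(0.866)/7 ≈ 0.0206.
(b) Apply k to t = 25: T(25) = 18 + (82)e^(-0.514) ≈ 67.0°C.


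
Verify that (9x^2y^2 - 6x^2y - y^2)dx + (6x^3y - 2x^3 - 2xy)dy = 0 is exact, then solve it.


Check exactness: ∂M/∂y = 18x^2y - 6x^2 - 2y and ∂N/∂x = 18x^2y - 6x^2 - 2y; equal, so the equation is exact.
Integrate M with respect to x (treating y as constant): ∫M dx = 3x^3y^2 - 2x^3y - xy^2 + h(y).
Differentiate w.r.t. y and set equal to N: all terms match, so h'(y) = 0 and h is a constant absorbed into C.
General solution: 3x^3y^2 - 2x^3y - xy^2 = C.


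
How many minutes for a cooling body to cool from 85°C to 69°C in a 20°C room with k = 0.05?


From T(t) = T_a + (T₀ - T_a)e^(-kt), set T(t) = 69:
(69 - 20) / (85 - 20) = e^(-0.05t), so t = -ln(0.754)/0.05 ≈ 5.7 minutes.


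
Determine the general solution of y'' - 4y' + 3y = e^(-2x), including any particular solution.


Characteristic roots of r² - 4r + 3 = 0 are 3, 1.
y_h = C₁e^(3x) + C₂e^(x).
Forcing exponent -2 is not a characteristic root; try y_p = Ae^(-2x).
Substitute: A·(4 + (-4)·-2 + (3)) = A·15 = 1, so A = 1/15.
General solution: y = C₁e^(3x) + C₂e^(x) + (1/15)e^(-2x).


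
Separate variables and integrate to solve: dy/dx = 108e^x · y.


Separate variables: dy/y = 108e^x dx.
Integrate: ln|y| = 108e^x + C₀.
Exponentiate: y = Ce^(108e^x).


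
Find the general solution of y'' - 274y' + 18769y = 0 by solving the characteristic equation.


Characteristic equation: r² - 274r + 18769 = 0, i.e. (r - 137)² = 0.
Repeated root r = 137; include an x factor for the second linearly independent solution.
General solution: y = (C₁ + C₂x)e^(137x).


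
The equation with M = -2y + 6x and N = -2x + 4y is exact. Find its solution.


Check exactness: ∂M/∂y = -2 and ∂N/∂x = -2; equal, so the equation is exact.
Integrate M with respect to x (treating y as constant): ∫M dx = -2xy + 3x^2 + h(y).
Differentiate w.r.t. y and set equal to N: the x-dependent terms already match, leaving h'(y) = 4y. Integrate: h(y) = 2y^2.
So F(x,y) = -2xy + 3x^2 + 2y^2.
General solution: -2xy + 3x^2 + 2y^2 = C.


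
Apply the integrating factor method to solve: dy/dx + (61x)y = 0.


P(x) = 61x ⇒ μ = e^((61/2)x²).
Q(x) = 0 so μ y is constant: y = Ce^(-(61/2)x²).


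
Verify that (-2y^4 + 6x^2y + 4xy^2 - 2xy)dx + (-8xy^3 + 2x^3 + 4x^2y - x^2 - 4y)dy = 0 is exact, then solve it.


Check exactness: ∂M/∂y = -8y^3 + 6x^2 + 8xy - 2x and ∂N/∂x = -8y^3 + 6x^2 + 8xy - 2x; equal, so the equation is exact.
Integrate M with respect to x (treating y as constant): ∫M dx = -2xy^4 + 2x^3y + 2x^2y^2 - x^2y + h(y).
Differentiate w.r.t. y and set equal to N: the x-dependent terms already match, leaving h'(y) = -4y. Integrate: h(y) = -2y^2.
So F(x,y) = -2xy^4 + 2x^3y + 2x^2y^2 - x^2y - 2y^2.
General solution: -2xy^4 + 2x^3y + 2x^2y^2 - x^2y - 2y^2 = C.


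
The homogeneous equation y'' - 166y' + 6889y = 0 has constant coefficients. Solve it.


Characteristic equation: r² - 166r + 6889 = 0, i.e. (r - 83)² = 0.
Repeated root r = 83; include an x factor for the second linearly independent solution.
General solution: y = (C₁ + C₂x)e^(83x).


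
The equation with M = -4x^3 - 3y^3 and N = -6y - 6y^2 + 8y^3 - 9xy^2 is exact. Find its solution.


Check exactness: ∂M/∂y = -9y^2 and ∂N/∂x = -9y^2; equal, so the equation is exact.
Integrate M with respect to x (treating y as constant): ∫M dx = -x^4 - 3xy^3 + h(y).
Differentiate w.r.t. y and set equal to N: the x-dependent terms already match, leaving h'(y) = -6y - 6y^2 + 8y^3. Integrate: h(y) = -3y^2 - 2y^3 + 2y^4.
So F(x,y) = -x^4 - 3y^2 - 2y^3 + 2y^4 - 3xy^3.
General solution: -x^4 - 3y^2 - 2y^3 + 2y^4 - 3xy^3 = C.


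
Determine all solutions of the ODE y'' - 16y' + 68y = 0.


Characteristic equation: r² - 16r + 68 = 0.
Discriminant is negative; roots r = 8 ± 2i (complex conjugate pair).
General solution uses e^(α x)(C₁ cos(β x) + C₂ sin(β x)): y = e^(8x)(C₁cos(2x) + C₂sin(2x)).


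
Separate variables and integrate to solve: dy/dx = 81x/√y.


Separate: √y dy = 81x dx.
Integrate: (2/3)y^(3/2) = (81/2)x² + C.


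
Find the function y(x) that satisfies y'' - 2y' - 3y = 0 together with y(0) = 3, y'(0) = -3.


Characteristic roots of r² - 2r - 3 = 0 are -1, 3.
General solution y = c₁ e^(-x) + c₂ e^(3x).
Apply y(0) = 3: c₁ + c₂ = 3. Apply y'(0) = -3: -1 c₁ + 3 c₂ = -3.
Solve: c₁ = 3, c₂ = 0.
Particular solution: y = 3e^(-x) + 0e^(3x).


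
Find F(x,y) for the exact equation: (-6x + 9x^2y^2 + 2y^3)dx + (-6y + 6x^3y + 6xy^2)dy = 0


Check exactness: ∂M/∂y = 18x^2y + 6y^2 and ∂N/∂x = 18x^2y + 6y^2; equal, so the equation is exact.
Integrate M with respect to x (treating y as constant): ∫M dx = -3x^2 + 3x^3y^2 + 2xy^3 + h(y).
Differentiate w.r.t. y and set equal to N: the x-dependent terms already match, leaving h'(y) = -6y. Integrate: h(y) = -3y^2.
So F(x,y) = -3y^2 - 3x^2 + 3x^3y^2 + 2xy^3.
General solution: -3y^2 - 3x^2 + 3x^3y^2 + 2xy^3 = C.


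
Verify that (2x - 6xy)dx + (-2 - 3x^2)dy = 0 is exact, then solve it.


Check exactness: ∂M/∂y = -6x and ∂N/∂x = -6x; equal, so the equation is exact.
Integrate M with respect to x (treating y as constant): ∫M dx = x^2 - 3x^2y + h(y).
Differentiate w.r.t. y and set equal to N: the x-dependent terms already match, leaving h'(y) = -2. Integrate: h(y) = -2y.
So F(x,y) = x^2 - 2y - 3x^2y.
General solution: x^2 - 2y - 3x^2y = C.


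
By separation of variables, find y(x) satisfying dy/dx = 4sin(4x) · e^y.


Separate: e^(-y) dy = 4sin(4x) dx.
Integrate: -e^(-y) = -cos(4x) + C₀.
Rearrange: e^(-y) = cos(4x) + C.


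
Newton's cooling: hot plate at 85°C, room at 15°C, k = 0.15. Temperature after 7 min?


Newton's law: dT/dt = -k(T - T_a) has solution T(t) = T_a + (T₀ - T_a)e^(-kt).
Plug in T_a = 15, T₀ = 85, k = 0.15, t = 7: T(7) = 15 + (70)e^(-1.05) ≈ 39.5°C.


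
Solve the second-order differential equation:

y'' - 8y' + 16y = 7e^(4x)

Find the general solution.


Characteristic polynomial (r - 4)² = 0; repeated root r = 4.
y_h = (C₁ + C₂x)e^(4x). Forcing matches the repeated root (resonance), so try y_p = Ax² e^(4x).
Substitute and solve for A: 2A = 7, so A = 7/2.
General solution: y = (C₁ + C₂x + (7/2)x²)e^(4x).


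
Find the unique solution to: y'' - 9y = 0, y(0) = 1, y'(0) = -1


Characteristic roots of r² - 9 = 0 are -3, 3.
General solution y = c₁ e^(-3x) + c₂ e^(3x).
Apply y(0) = 1: c₁ + c₂ = 1. Apply y'(0) = -1: -3 c₁ + 3 c₂ = -1.
Solve: c₁ = 2/3, c₂ = 1/3.
Particular solution: y = (2/3)e^(-3x) + (1/3)e^(3x).


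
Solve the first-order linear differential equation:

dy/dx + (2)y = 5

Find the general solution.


P(x) = 2, Q(x) = 5; integrating factor μ = e^(2x).
(μ y)' = 5e^(2x) ⇒ μ y = (5/2)e^(2x) + C.
Divide by μ: y = 5/2 + Ce^(-2x).


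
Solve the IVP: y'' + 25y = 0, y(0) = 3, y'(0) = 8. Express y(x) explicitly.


Characteristic roots of r² + 25 = 0 are ±5i, so y = C₁cos(5x) + C₂sin(5x).
Apply y(0) = 3: C₁ = 3. Differentiate and apply y'(0) = 8: 5·C₂ = 8, so C₂ = 8/5.
Particular solution: y = 3cos(5x) + (8/5)sin(5x).


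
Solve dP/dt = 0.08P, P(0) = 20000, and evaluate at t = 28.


The ODE dP/dt = 0.08P has solution P(t) = P(0)e^(0.08t).
Substitute P(0) = 20000 and t = 28: P(28) = 20000 e^(2.24) ≈ 187867.


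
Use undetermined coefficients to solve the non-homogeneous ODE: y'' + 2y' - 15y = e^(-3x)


Characteristic roots of r² + 2r - 15 = 0 are 3, -5.
y_h = C₁e^(3x) + C₂e^(-5x).
Forcing exponent -3 is not a characteristic root; try y_p = Ae^(-3x).
Substitute: A·(9 + (2)·-3 + (-15)) = A·-12 = 1, so A = -1/12.
General solution: y = C₁e^(3x) + C₂e^(-5x) - (1/12)e^(-3x).


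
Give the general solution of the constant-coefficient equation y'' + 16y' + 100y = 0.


Characteristic equation: r² + 16r + 100 = 0.
Discriminant is negative; roots r = -8 ± 6i (complex conjugate pair).
General solution uses e^(α x)(C₁ cos(β x) + C₂ sin(β x)): y = e^(-8x)(C₁cos(6x) + C₂sin(6x)).


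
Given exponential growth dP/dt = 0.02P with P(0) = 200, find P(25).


The ODE dP/dt = 0.02P has solution P(t) = P(0)e^(0.02t).
Substitute P(0) = 200 and t = 25: P(25) = 200 e^(0.50) ≈ 330.


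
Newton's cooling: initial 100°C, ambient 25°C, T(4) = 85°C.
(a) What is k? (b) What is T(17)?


Newton's law: T(t) = T_a + (T₀ - T_a)e^(-kt).
(a) Use T(4) = 85: (85 - 25)/(100 - 25) = e^(-k·4), so k = -ln(0.800)/4 ≈ 0.0558.
(b) Apply k to t = 17: T(17) = 25 + (75)e^(-0.948) ≈ 54.1°C.


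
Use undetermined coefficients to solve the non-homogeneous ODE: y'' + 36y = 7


Homogeneous part: r² + 36 = 0 ⇒ r = ±6i, so y_h = C₁cos(6x) + C₂sin(6x).
Try constant y_p = A; plug in: 36A = 7 ⇒ A = 7/36.
General solution: y = C₁cos(6x) + C₂sin(6x) + 7/36.


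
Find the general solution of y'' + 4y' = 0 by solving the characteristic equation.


Characteristic equation: r² + 4r = 0.
Factor: (r + 4)(r - 0) = 0 ⇒ r = -4, 0 (distinct real).
General solution: y = C₁e^(-4x) + C₂.


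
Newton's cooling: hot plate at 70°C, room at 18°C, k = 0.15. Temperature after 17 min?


Newton's law: dT/dt = -k(T - T_a) has solution T(t) = T_a + (T₀ - T_a)e^(-kt).
Plug in T_a = 18, T₀ = 70, k = 0.15, t = 17: T(17) = 18 + (52)e^(-2.55) ≈ 22.1°C.


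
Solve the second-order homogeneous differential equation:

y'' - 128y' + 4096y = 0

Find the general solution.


Characteristic equation: r² - 128r + 4096 = 0, i.e. (r - 64)² = 0.
Repeated root r = 64; include an x factor for the second linearly independent solution.
General solution: y = (C₁ + C₂x)e^(64x).


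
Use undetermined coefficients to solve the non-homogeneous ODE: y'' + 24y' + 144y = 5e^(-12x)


Characteristic polynomial (r + 12)² = 0; repeated root r = -12.
y_h = (C₁ + C₂x)e^(-12x). Forcing matches the repeated root (resonance), so try y_p = Ax² e^(-12x).
Substitute and solve for A: 2A = 5, so A = 5/2.
General solution: y = (C₁ + C₂x + (5/2)x²)e^(-12x).


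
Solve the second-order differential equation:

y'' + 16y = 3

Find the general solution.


Homogeneous part: r² + 16 = 0 ⇒ r = ±4i, so y_h = C₁cos(4x) + C₂sin(4x).
Try constant y_p = A; plug in: 16A = 3 ⇒ A = 3/16.
General solution: y = C₁cos(4x) + C₂sin(4x) + 3/16.


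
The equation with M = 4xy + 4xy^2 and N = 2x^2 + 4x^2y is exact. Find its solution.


Check exactness: ∂M/∂y = 4x + 8xy and ∂N/∂x = 4x + 8xy; equal, so the equation is exact.
Integrate M with respect to x (treating y as constant): ∫M dx = 2x^2y + 2x^2y^2 + h(y).
Differentiate w.r.t. y and set equal to N: all terms match, so h'(y) = 0 and h is a constant absorbed into C.
General solution: 2x^2y + 2x^2y^2 = C.


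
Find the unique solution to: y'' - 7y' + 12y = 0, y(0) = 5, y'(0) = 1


Characteristic roots of r² - 7r + 12 = 0 are 4, 3.
General solution y = c₁ e^(4x) + c₂ e^(3x).
Apply y(0) = 5: c₁ + c₂ = 5. Apply y'(0) = 1: 4 c₁ + 3 c₂ = 1.
Solve: c₁ = -14, c₂ = 19.
Particular solution: y = -14e^(4x) + 19e^(3x).


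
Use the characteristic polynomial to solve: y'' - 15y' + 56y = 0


Characteristic equation: r² - 15r + 56 = 0.
Factor: (r - 7)(r - 8) = 0 ⇒ r = 7, 8 (distinct real).
General solution: y = C₁e^(7x) + C₂e^(8x).


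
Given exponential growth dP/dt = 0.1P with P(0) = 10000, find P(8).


The ODE dP/dt = 0.1P has solution P(t) = P(0)e^(0.1t).
Substitute P(0) = 10000 and t = 8: P(8) = 10000 e^(0.80) ≈ 22255.


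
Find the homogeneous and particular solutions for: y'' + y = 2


Homogeneous part: r² + 1 = 0 ⇒ r = ±1i, so y_h = C₁cos(x) + C₂sin(x).
Try constant y_p = A; plug in: 1A = 2 ⇒ A = 2.
General solution: y = C₁cos(x) + C₂sin(x) + 2.


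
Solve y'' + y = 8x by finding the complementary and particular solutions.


Homogeneous: r² + 1 = 0 ⇒ r = ±1i, y_h = C₁cos(x) + C₂sin(x).
Polynomial forcing; try y_p = Ax + B. Then y_p'' + 1 y_p = 1(Ax + B) = 8x, so B = 0 and A = 8.
General solution: y = C₁cos(x) + C₂sin(x) + 8x.


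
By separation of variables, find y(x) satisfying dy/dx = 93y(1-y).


Separate: dy/[y(1-y)] = 93 dx.
Partial fractions: 1/[y(1-y)] = 1/y + 1/(1-y).
Integrate: ln|y/(1-y)| = 93x + C₀.
Solve for y: y = 1/(1 + Ce^(-93x)).


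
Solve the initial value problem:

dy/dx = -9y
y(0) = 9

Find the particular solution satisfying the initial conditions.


General solution of y' = -9y is y = Ce^(-9x).
Apply y(0) = 9: C = 9.
Particular solution: y = 9e^(-9x).


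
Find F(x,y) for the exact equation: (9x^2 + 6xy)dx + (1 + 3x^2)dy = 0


Check exactness: ∂M/∂y = 6x and ∂N/∂x = 6x; equal, so the equation is exact.
Integrate M with respect to x (treating y as constant): ∫M dx = 3x^3 + 3x^2y + h(y).
Differentiate w.r.t. y and set equal to N: the x-dependent terms already match, leaving h'(y) = 1. Integrate: h(y) = y.
So F(x,y) = y + 3x^3 + 3x^2y.
General solution: y + 3x^3 + 3x^2y = C.


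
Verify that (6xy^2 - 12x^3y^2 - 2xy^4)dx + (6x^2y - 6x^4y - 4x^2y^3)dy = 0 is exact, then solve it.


Check exactness: ∂M/∂y = 12xy - 24x^3y - 8xy^3 and ∂N/∂x = 12xy - 24x^3y - 8xy^3; equal, so the equation is exact.
Integrate M with respect to x (treating y as constant): ∫M dx = 3x^2y^2 - 3x^4y^2 - x^2y^4 + h(y).
Differentiate w.r.t. y and set equal to N: all terms match, so h'(y) = 0 and h is a constant absorbed into C.
General solution: 3x^2y^2 - 3x^4y^2 - x^2y^4 = C.


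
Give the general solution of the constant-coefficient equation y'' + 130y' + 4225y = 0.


Characteristic equation: r² + 130r + 4225 = 0, i.e. (r + 65)² = 0.
Repeated root r = -65; include an x factor for the second linearly independent solution.
General solution: y = (C₁ + C₂x)e^(-65x).


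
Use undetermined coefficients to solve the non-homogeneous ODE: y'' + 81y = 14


Homogeneous part: r² + 81 = 0 ⇒ r = ±9i, so y_h = C₁cos(9x) + C₂sin(9x).
Try constant y_p = A; plug in: 81A = 14 ⇒ A = 14/81.
General solution: y = C₁cos(9x) + C₂sin(9x) + 14/81.


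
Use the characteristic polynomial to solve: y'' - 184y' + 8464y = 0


Characteristic equation: r² - 184r + 8464 = 0, i.e. (r - 92)² = 0.
Repeated root r = 92; include an x factor for the second linearly independent solution.
General solution: y = (C₁ + C₂x)e^(92x).


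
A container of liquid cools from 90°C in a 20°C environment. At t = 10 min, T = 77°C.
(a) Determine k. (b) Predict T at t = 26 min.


Newton's law: T(t) = T_a + (T₀ - T_a)e^(-kt).
(a) Use T(10) = 77: (77 - 20)/(90 - 20) = e^(-k·10), so k = -ln(0.814)/10 ≈ 0.0205.
(b) Apply k to t = 26: T(26) = 20 + (70)e^(-0.534) ≈ 61.0°C.


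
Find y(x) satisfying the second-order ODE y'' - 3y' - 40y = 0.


Characteristic equation: r² - 3r - 40 = 0.
Factor: (r - 8)(r + 5) = 0 ⇒ r = 8, -5 (distinct real).
General solution: y = C₁e^(8x) + C₂e^(-5x).


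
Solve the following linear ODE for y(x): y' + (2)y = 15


P(x) = 2, Q(x) = 15; integrating factor μ = e^(2x).
(μ y)' = 15e^(2x) ⇒ μ y = (15/2)e^(2x) + C.
Divide by μ: y = 15/2 + Ce^(-2x).


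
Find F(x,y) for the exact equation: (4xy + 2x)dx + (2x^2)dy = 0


Check exactness: ∂M/∂y = 4x and ∂N/∂x = 4x; equal, so the equation is exact.
Integrate M with respect to x (treating y as constant): ∫M dx = 2x^2y + x^2 + h(y).
Differentiate w.r.t. y and set equal to N: all terms match, so h'(y) = 0 and h is a constant absorbed into C.
General solution: 2x^2y + x^2 = C.


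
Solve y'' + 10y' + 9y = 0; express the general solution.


Characteristic equation: r² + 10r + 9 = 0.
Factor: (r + 1)(r + 9) = 0 ⇒ r = -1, -9 (distinct real).
General solution: y = C₁e^(-x) + C₂e^(-9x).


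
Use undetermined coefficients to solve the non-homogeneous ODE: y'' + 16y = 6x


Homogeneous: r² + 16 = 0 ⇒ r = ±4i, y_h = C₁cos(4x) + C₂sin(4x).
Polynomial forcing; try y_p = Ax + B. Then y_p'' + 16 y_p = 16(Ax + B) = 6x, so B = 0 and A = 3/8.
General solution: y = C₁cos(4x) + C₂sin(4x) + (3/8)x.


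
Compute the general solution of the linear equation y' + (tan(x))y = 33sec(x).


P(x) = tan(x) ⇒ μ = e^(∫tan(x)dx) = sec(x).
(sec(x) y)' = 33sec²(x) ⇒ sec(x) y = 33tan(x) + C.
Multiply by cos(x): y = 33sin(x) + C·cos(x).


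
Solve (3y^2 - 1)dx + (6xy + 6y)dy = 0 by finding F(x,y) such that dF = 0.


Check exactness: ∂M/∂y = 6y and ∂N/∂x = 6y; equal, so the equation is exact.
Integrate M with respect to x (treating y as constant): ∫M dx = 3xy^2 - x + h(y).
Differentiate w.r.t. y and set equal to N: the x-dependent terms already match, leaving h'(y) = 6y. Integrate: h(y) = 3y^2.
So F(x,y) = 3xy^2 + 3y^2 - x.
General solution: 3xy^2 + 3y^2 - x = C.


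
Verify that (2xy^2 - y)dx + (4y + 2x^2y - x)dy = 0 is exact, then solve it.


Check exactness: ∂M/∂y = 4xy - 1 and ∂N/∂x = 4xy - 1; equal, so the equation is exact.
Integrate M with respect to x (treating y as constant): ∫M dx = x^2y^2 - xy + h(y).
Differentiate w.r.t. y and set equal to N: the x-dependent terms already match, leaving h'(y) = 4y. Integrate: h(y) = 2y^2.
So F(x,y) = 2y^2 + x^2y^2 - xy.
General solution: 2y^2 + x^2y^2 - xy = C.


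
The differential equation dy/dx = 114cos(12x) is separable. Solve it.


g(y) = 1, so integrate directly: y = ∫ 114cos(12x) dx = (19/2)sin(12x) + C.


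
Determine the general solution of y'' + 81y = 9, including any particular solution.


Homogeneous part: r² + 81 = 0 ⇒ r = ±9i, so y_h = C₁cos(9x) + C₂sin(9x).
Try constant y_p = A; plug in: 81A = 9 ⇒ A = 1/9.
General solution: y = C₁cos(9x) + C₂sin(9x) + 1/9.


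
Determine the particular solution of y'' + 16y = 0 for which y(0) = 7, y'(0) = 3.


Characteristic roots of r² + 16 = 0 are ±4i, so y = C₁cos(4x) + C₂sin(4x).
Apply y(0) = 7: C₁ = 7. Differentiate and apply y'(0) = 3: 4·C₂ = 3, so C₂ = 3/4.
Particular solution: y = 7cos(4x) + (3/4)sin(4x).


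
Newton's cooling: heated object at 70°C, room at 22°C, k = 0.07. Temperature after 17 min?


Newton's law: dT/dt = -k(T - T_a) has solution T(t) = T_a + (T₀ - T_a)e^(-kt).
Plug in T_a = 22, T₀ = 70, k = 0.07, t = 17: T(17) = 22 + (48)e^(-1.19) ≈ 36.6°C.


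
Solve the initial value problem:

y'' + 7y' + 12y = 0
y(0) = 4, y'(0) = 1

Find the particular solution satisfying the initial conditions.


Characteristic roots of r² + 7r + 12 = 0 are -4, -3.
General solution y = c₁ e^(-4x) + c₂ e^(-3x).
Apply y(0) = 4: c₁ + c₂ = 4. Apply y'(0) = 1: -4 c₁ - 3 c₂ = 1.
Solve: c₁ = -13, c₂ = 17.
Particular solution: y = -13e^(-4x) + 17e^(-3x).


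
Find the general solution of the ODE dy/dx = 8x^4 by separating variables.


Integrate both sides with respect to x: y = ∫ 8x^4 dx = (8/5)x^5 + C.


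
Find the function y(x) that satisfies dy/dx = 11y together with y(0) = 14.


General solution of y' = 11y is y = Ce^(11x).
Apply y(0) = 14: C = 14.
Particular solution: y = 14e^(11x).


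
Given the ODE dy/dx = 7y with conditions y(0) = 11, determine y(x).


General solution of y' = 7y is y = Ce^(7x).
Apply y(0) = 11: C = 11.
Particular solution: y = 11e^(7x).


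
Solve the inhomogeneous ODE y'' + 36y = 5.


Homogeneous part: r² + 36 = 0 ⇒ r = ±6i, so y_h = C₁cos(6x) + C₂sin(6x).
Try constant y_p = A; plug in: 36A = 5 ⇒ A = 5/36.
General solution: y = C₁cos(6x) + C₂sin(6x) + 5/36.


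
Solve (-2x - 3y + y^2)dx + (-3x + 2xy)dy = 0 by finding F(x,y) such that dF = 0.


Check exactness: ∂M/∂y = -3 + 2y and ∂N/∂x = -3 + 2y; equal, so the equation is exact.
Integrate M with respect to x (treating y as constant): ∫M dx = -x^2 - 3xy + xy^2 + h(y).
Differentiate w.r.t. y and set equal to N: all terms match, so h'(y) = 0 and h is a constant absorbed into C.
General solution: -x^2 - 3xy + xy^2 = C.


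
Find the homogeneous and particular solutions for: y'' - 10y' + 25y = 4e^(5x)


Characteristic polynomial (r - 5)² = 0; repeated root r = 5.
y_h = (C₁ + C₂x)e^(5x). Forcing matches the repeated root (resonance), so try y_p = Ax² e^(5x).
Substitute and solve for A: 2A = 4, so A = 2.
General solution: y = (C₁ + C₂x + 2x²)e^(5x).


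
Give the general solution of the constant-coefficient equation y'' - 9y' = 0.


Characteristic equation: r² - 9r = 0.
Factor: (r - 0)(r - 9) = 0 ⇒ r = 0, 9 (distinct real).
General solution: y = C₁ + C₂e^(9x).


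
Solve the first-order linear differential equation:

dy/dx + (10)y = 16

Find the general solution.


P(x) = 10, Q(x) = 16; integrating factor μ = e^(10x).
(μ y)' = 16e^(10x) ⇒ μ y = (8/5)e^(10x) + C.
Divide by μ: y = 8/5 + Ce^(-10x).


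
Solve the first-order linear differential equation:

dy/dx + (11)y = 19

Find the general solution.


P(x) = 11, Q(x) = 19; integrating factor μ = e^(11x).
(μ y)' = 19e^(11x) ⇒ μ y = (19/11)e^(11x) + C.
Divide by μ: y = 19/11 + Ce^(-11x).


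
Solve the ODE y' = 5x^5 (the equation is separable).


Integrate both sides with respect to x: y = ∫ 5x^5 dx = (5/6)x^6 + C.


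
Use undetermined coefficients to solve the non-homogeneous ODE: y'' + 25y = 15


Homogeneous part: r² + 25 = 0 ⇒ r = ±5i, so y_h = C₁cos(5x) + C₂sin(5x).
Try constant y_p = A; plug in: 25A = 15 ⇒ A = 3/5.
General solution: y = C₁cos(5x) + C₂sin(5x) + 3/5.


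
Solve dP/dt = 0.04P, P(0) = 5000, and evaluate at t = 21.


The ODE dP/dt = 0.04P has solution P(t) = P(0)e^(0.04t).
Substitute P(0) = 5000 and t = 21: P(21) = 5000 e^(0.84) ≈ 11582.


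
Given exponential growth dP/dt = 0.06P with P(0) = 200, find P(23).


The ODE dP/dt = 0.06P has solution P(t) = P(0)e^(0.06t).
Substitute P(0) = 200 and t = 23: P(23) = 200 e^(1.38) ≈ 795.


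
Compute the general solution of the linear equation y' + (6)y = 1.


P(x) = 6, Q(x) = 1; integrating factor μ = e^(6x).
(μ y)' = e^(6x) ⇒ μ y = (1/6)e^(6x) + C.
Divide by μ: y = 1/6 + Ce^(-6x).


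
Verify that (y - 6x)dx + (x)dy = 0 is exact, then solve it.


Check exactness: ∂M/∂y = 1 and ∂N/∂x = 1; equal, so the equation is exact.
Integrate M with respect to x (treating y as constant): ∫M dx = xy - 3x^2 + h(y).
Differentiate w.r.t. y and set equal to N: all terms match, so h'(y) = 0 and h is a constant absorbed into C.
General solution: xy - 3x^2 = C.


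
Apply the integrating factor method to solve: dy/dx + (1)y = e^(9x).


P(x) = 1 ⇒ μ = e^(x).
(μ y)' = e^(10x) ⇒ μ y = e^(10x)/10 + C.
Divide by μ: y = (1/10)e^(9x) + Ce^(-x).


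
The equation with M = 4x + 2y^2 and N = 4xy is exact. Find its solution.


Check exactness: ∂M/∂y = 4y and ∂N/∂x = 4y; equal, so the equation is exact.
Integrate M with respect to x (treating y as constant): ∫M dx = 2x^2 + 2xy^2 + h(y).
Differentiate w.r.t. y and set equal to N: all terms match, so h'(y) = 0 and h is a constant absorbed into C.
General solution: 2x^2 + 2xy^2 = C.


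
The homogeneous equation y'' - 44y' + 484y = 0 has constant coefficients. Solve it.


Characteristic equation: r² - 44r + 484 = 0, i.e. (r - 22)² = 0.
Repeated root r = 22; include an x factor for the second linearly independent solution.
General solution: y = (C₁ + C₂x)e^(22x).


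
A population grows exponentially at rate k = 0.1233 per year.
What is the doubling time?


Exponential growth: P(t) = P₀ e^(0.1233t). Set P(t)/P₀ = 2: e^(0.1233t) = 2.
Solve: t = ln(2)/0.1233 ≈ 5.62 years.


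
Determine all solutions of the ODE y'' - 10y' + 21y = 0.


Characteristic equation: r² - 10r + 21 = 0.
Factor: (r - 3)(r - 7) = 0 ⇒ r = 3, 7 (distinct real).
General solution: y = C₁e^(3x) + C₂e^(7x).


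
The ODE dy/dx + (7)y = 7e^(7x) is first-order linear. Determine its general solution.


P(x) = 7 ⇒ μ = e^(7x).
(μ y)' = 7e^(14x) ⇒ μ y = (7/14)e^(14x) + C.
Divide by μ: y = (1/2)e^(7x) + Ce^(-7x).


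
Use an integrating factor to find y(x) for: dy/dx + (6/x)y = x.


P(x) = 6/x ⇒ μ = x^6.
(x^6 y)' = x^7 ⇒ x^6 y = x^8/(8) + C.
Solve for y: y = (1/8)x^2 + C/x^6.


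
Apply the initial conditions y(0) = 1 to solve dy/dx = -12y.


General solution of y' = -12y is y = Ce^(-12x).
Apply y(0) = 1: C = 1.
Particular solution: y = e^(-12x).


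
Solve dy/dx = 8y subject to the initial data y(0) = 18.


General solution of y' = 8y is y = Ce^(8x).
Apply y(0) = 18: C = 18.
Particular solution: y = 18e^(8x).


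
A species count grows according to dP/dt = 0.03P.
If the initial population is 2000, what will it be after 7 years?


The ODE dP/dt = 0.03P has solution P(t) = P(0)e^(0.03t).
Substitute P(0) = 2000 and t = 7: P(7) = 2000 e^(0.21) ≈ 2467.


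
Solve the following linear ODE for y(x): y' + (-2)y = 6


P(x) = -2 ⇒ μ = e^(-2x).
(μ y)' = 6e^(-2x) ⇒ μ y = -3e^(-2x) + C.
Divide by μ: y = -3 + Ce^(2x).


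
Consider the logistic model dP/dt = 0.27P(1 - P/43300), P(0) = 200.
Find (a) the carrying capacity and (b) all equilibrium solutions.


Logistic ODE dP/dt = 0.27P(1 - P/43300) has equilibria where dP/dt = 0, i.e. P = 0 or P = 43300.
The coefficient (1 - P/K) = 0 when P = K, identifying K = 43300 as the carrying capacity.
(a) K = 43300; (b) equilibria P = 0 and P = 43300.


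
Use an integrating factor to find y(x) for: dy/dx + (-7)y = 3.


P(x) = -7 ⇒ μ = e^(-7x).
(μ y)' = 3e^(-7x) ⇒ μ y = -(3/7)e^(-7x) + C.
Divide by μ: y = -3/7 + Ce^(7x).


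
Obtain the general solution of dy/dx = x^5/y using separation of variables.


Separate variables: y dy = x^5 dx.
Integrate both sides: y²/2 = (1/6)x^6 + C₀.
Multiply by 2: y² = (1/3)x^6 + C.


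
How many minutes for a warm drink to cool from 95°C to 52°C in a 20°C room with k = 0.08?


From T(t) = T_a + (T₀ - T_a)e^(-kt), set T(t) = 52:
(52 - 20) / (95 - 20) = e^(-0.08t), so t = -ln(0.427)/0.08 ≈ 10.6 minutes.


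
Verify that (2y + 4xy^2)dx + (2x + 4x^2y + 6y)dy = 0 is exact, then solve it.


Check exactness: ∂M/∂y = 2 + 8xy and ∂N/∂x = 2 + 8xy; equal, so the equation is exact.
Integrate M with respect to x (treating y as constant): ∫M dx = 2xy + 2x^2y^2 + h(y).
Differentiate w.r.t. y and set equal to N: the x-dependent terms already match, leaving h'(y) = 6y. Integrate: h(y) = 3y^2.
So F(x,y) = 2xy + 2x^2y^2 + 3y^2.
General solution: 2xy + 2x^2y^2 + 3y^2 = C.


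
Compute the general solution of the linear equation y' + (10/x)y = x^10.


P(x) = 10/x ⇒ μ = x^10.
(x^10 y)' = x^10·x^10 = x^20.
Integrate: x^10 y = x^21/(21) + C.
Solve for y: y = (1/21)x^11 + C/x^10.


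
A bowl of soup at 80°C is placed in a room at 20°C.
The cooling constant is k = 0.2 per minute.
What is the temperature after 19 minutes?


Newton's law: dT/dt = -k(T - T_a) has solution T(t) = T_a + (T₀ - T_a)e^(-kt).
Plug in T_a = 20, T₀ = 80, k = 0.2, t = 19: T(19) = 20 + (60)e^(-3.80) ≈ 21.3°C.


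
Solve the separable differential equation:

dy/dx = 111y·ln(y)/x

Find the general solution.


Separate: dy/[y ln(y)] = 111 dx/x.
Substitute u = ln(y): du/u = 111 dx/x.
Integrate: ln|ln(y)| = 111ln|x| + C₀, hence ln(y) = C·x^111.


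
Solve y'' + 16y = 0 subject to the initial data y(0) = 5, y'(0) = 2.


Characteristic roots of r² + 16 = 0 are ±4i, so y = C₁cos(4x) + C₂sin(4x).
Apply y(0) = 5: C₁ = 5. Differentiate and apply y'(0) = 2: 4·C₂ = 2, so C₂ = 1/2.
Particular solution: y = 5cos(4x) + (1/2)sin(4x).


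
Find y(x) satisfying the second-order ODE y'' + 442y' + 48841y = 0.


Characteristic equation: r² + 442r + 48841 = 0, i.e. (r + 221)² = 0.
Repeated root r = -221; include an x factor for the second linearly independent solution.
General solution: y = (C₁ + C₂x)e^(-221x).


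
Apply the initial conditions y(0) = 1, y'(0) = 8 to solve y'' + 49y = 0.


Characteristic roots of r² + 49 = 0 are ±7i, so y = C₁cos(7x) + C₂sin(7x).
Apply y(0) = 1: C₁ = 1. Differentiate and apply y'(0) = 8: 7·C₂ = 8, so C₂ = 8/7.
Particular solution: y = cos(7x) + (8/7)sin(7x).


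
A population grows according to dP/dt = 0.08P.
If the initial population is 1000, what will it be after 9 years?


The ODE dP/dt = 0.08P has solution P(t) = P(0)e^(0.08t).
Substitute P(0) = 1000 and t = 9: P(9) = 1000 e^(0.72) ≈ 2054.


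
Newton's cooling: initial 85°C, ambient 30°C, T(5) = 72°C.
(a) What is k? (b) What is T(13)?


Newton's law: T(t) = T_a + (T₀ - T_a)e^(-kt).
(a) Use T(5) = 72: (72 - 30)/(85 - 30) = e^(-k·5), so k = -ln(0.764)/5 ≈ 0.0539.
(b) Apply k to t = 13: T(13) = 30 + (55)e^(-0.701) ≈ 57.3°C.


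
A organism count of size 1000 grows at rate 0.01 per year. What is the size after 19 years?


The ODE dP/dt = 0.01P has solution P(t) = P(0)e^(0.01t).
Substitute P(0) = 1000 and t = 19: P(19) = 1000 e^(0.19) ≈ 1209.


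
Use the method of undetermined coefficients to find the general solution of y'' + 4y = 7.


Homogeneous part: r² + 4 = 0 ⇒ r = ±2i, so y_h = C₁cos(2x) + C₂sin(2x).
Try constant y_p = A; plug in: 4A = 7 ⇒ A = 7/4.
General solution: y = C₁cos(2x) + C₂sin(2x) + 7/4.


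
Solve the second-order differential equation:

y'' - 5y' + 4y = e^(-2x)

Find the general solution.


Characteristic roots of r² - 5r + 4 = 0 are 1, 4.
y_h = C₁e^(x) + C₂e^(4x).
Forcing exponent -2 is not a characteristic root; try y_p = Ae^(-2x).
Substitute: A·(4 + (-5)·-2 + (4)) = A·18 = 1, so A = 1/18.
General solution: y = C₁e^(x) + C₂e^(4x) + (1/18)e^(-2x).
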